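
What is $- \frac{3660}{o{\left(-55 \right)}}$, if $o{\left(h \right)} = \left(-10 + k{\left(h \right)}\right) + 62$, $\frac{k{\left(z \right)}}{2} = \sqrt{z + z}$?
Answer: $- \frac{7930}{131} + \frac{305 i \sqrt{110}}{131} \approx -60.534 + 24.419 i$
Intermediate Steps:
$k{\left(z \right)} = 2 \sqrt{2} \sqrt{z}$ ($k{\left(z \right)} = 2 \sqrt{z + z} = 2 \sqrt{2 z} = 2 \sqrt{2} \sqrt{z}$)
$o{\left(h \right)} = 52 + 2 \sqrt{2} \sqrt{h}$ ($o{\left(h \right)} = \left(-10 + 2 \sqrt{2} \sqrt{h}\right) + 62 = 52 + 2 \sqrt{2} \sqrt{h}$)
$- \frac{3660}{o{\left(-55 \right)}} = - \frac{3660}{52 + 2 \sqrt{2} \sqrt{-55}} = - \frac{3660}{52 + 2 \sqrt{2} i \sqrt{55}} = - \frac{3660}{52 + 2 i \sqrt{110}}$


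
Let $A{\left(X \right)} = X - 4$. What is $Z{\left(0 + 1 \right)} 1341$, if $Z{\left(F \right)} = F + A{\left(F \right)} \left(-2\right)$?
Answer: $9387$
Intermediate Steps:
$A{\left(X \right)} = -4 + X$
$Z{\left(F \right)} = 8 - F$ ($Z{\left(F \right)} = F + \left(-4 + F\right) \left(-2\right) = F - \left(-8 + 2 F\right) = 8 - F$)
$Z{\left(0 + 1 \right)} 1341 = \left(8 - \left(0 + 1\right)\right) 1341 = \left(8 - 1\right) 1341 = 7 \cdot 1341 = 9387$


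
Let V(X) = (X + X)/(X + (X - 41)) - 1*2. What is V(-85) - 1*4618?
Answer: -974650/211 ≈ -4619.2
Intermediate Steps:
V(X) = -2 + 2*X/(-41 + 2*X) (V(X) = (2*X)/(X + (-41 + X)) - 2 = (2*X)/(-41 + 2*X) - 2 = 2*X/(-41 + 2*X) - 2 = -2 + 2*X/(-41 + 2*X))
V(-85) - 1*4618 = 2*(41 - 1*(-85))/(-41 + 2*(-85)) - 1*4618 = 2*(41 + 85)/(-41 - 170) - 4618 = 2*126/(-211) - 4618 = 2*(-1/211)*126 - 4618 = -252/211 - 4618 = -974650/211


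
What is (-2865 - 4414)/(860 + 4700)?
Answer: -7279/5560 ≈ -1.3092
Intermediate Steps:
(-2865 - 4414)/(860 + 4700) = -7279/5560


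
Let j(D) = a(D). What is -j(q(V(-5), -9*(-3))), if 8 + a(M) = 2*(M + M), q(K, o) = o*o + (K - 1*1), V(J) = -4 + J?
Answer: -2868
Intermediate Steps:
q(K, o) = -1 + K + o² (q(K, o) = o² + (K - 1) = o² + (-1 + K) = -1 + K + o²)
a(M) = -8 + 4*M (a(M) = -8 + 2*(M + M) = -8 + 2*(2*M) = -8 + 4*M)
j(D) = -8 + 4*D
-j(q(V(-5), -9*(-3))) = -(-8 + 4*(-1 + (-4 - 5) + (-9*(-3))²)) = -(-8 + 4*(-1 - 9 + 27²)) = -(-8 + 4*(-1 - 9 + 729)) = -(-8 + 4*719) = -(-8 + 2876) = -1*2868 = -2868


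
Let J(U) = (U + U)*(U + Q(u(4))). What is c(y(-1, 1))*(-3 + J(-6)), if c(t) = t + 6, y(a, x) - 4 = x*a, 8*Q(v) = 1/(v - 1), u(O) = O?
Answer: 1233/2 ≈ 616.50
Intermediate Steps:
Q(v) = 1/(8*(-1 + v)) (Q(v) = 1/(8*(v - 1)) = 1/(8*(-1 + v)))
y(a, x) = 4 + a*x (y(a, x) = 4 + x*a = 4 + a*x)
c(t) = 6 + t
J(U) = 2*U*(1/24 + U) (J(U) = (U + U)*(U + 1/(8*(-1 + 4))) = (2*U)*(U + (1/8)/3) = (2*U)*(U + (1/8)*(1/3)) = (2*U)*(U + 1/24) = (2*U)*(1/24 + U) = 2*U*(1/24 + U))
c(y(-1, 1))*(-3 + J(-6)) = (6 + (4 - 1*1))*(-3 + (1/12)*(-6)*(1 + 24*(-6))) = (6 + (4 - 1))*(-3 + (1/12)*(-6)*(1 - 144)) = (6 + 3)*(-3 + (1/12)*(-6)*(-143)) = 9*(-3 + 143/2) = 9*(137/2) = 1233/2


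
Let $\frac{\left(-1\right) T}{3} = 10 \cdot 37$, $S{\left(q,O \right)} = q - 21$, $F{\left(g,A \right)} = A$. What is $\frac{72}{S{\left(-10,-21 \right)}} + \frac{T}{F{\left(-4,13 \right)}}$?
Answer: $- \frac{35346}{403} \approx -87.707$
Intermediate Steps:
$S{\left(q,O \right)} = -21 + q$
$T = -1110$ ($T = - 3 \cdot 10 \cdot 37 = \left(-3\right) 370 = -1110$)
$\frac{72}{S{\left(-10,-21 \right)}} + \frac{T}{F{\left(-4,13 \right)}} = \frac{72}{-21 - 10} - \frac{1110}{13} = \frac{72}{-31} - \frac{1110}{13} = 72 \left(- \frac{1}{31}\right) - \frac{1110}{13} = - \frac{72}{31} - \frac{1110}{13} = - \frac{35346}{403}$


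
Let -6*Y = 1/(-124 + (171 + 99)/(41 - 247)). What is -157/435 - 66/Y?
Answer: -2223375991/44805 ≈ -49623.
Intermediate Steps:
Y = 103/77442 (Y = -1/(6*(-124 + (171 + 99)/(41 - 247))) = -1/(6*(-124 + 270/(-206))) = -1/(6*(-124 + 270*(-1/206))) = -1/(6*(-124 - 135/103)) = -1/(6*(-12907/103)) = -⅙*(-103/12907) = 103/77442 ≈ 0.0013300)
-157/435 - 66/Y = -157/435 - 66/103/77442 = -157*1/435 - 66*77442/103 = -157/435 - 5111172/103 = -2223375991/44805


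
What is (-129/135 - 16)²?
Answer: 582169/2025 ≈ 287.49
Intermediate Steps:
(-129/135 - 16)² = (-129*1/135 - 16)² = (-43/45 - 16)² = (-763/45)² = 582169/2025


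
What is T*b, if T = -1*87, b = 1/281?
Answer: -87/281 ≈ -0.30961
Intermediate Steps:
b = 1/281 ≈ 0.0035587
T = -87
T*b = -87*1/281 = -87/281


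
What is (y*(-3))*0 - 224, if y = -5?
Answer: -224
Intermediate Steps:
(y*(-3))*0 - 224 = -5*(-3)*0 - 224 = 15*0 - 224 = 0 - 224 = -224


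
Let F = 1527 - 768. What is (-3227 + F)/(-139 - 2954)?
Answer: 2468/3093 ≈ 0.79793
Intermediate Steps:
F = 759
(-3227 + F)/(-139 - 2954) = (-3227 + 759)/(-139 - 2954) = -2468/(-3093) = -2468*(-1/3093) = 2468/3093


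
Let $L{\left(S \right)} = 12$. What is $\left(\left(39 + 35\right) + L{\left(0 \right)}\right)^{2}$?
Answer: $7396$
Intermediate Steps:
$\left(\left(39 + 35\right) + L{\left(0 \right)}\right)^{2} = \left(\left(39 + 35\right) + 12\right)^{2} = \left(74 + 12\right)^{2} = 86^{2} = 7396$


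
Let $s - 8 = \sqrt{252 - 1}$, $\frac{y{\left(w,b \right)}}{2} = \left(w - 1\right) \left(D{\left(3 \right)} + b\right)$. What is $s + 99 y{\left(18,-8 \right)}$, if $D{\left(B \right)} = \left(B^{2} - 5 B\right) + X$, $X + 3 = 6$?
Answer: $-37018 + \sqrt{251} \approx -37002.0$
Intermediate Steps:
$X = 3$ ($X = -3 + 6 = 3$)
$D{\left(B \right)} = 3 + B^{2} - 5 B$ ($D{\left(B \right)} = \left(B^{2} - 5 B\right) + 3 = 3 + B^{2} - 5 B$)
$y{\left(w,b \right)} = 2 \left(-1 + w\right) \left(-3 + b\right)$ ($y{\left(w,b \right)} = 2 \left(w - 1\right) \left(\left(3 + 3^{2} - 15\right) + b\right) = 2 \left(-1 + w\right) \left(\left(3 + 9 - 15\right) + b\right) = 2 \left(-1 + w\right) \left(-3 + b\right)$)
$s = 8 + \sqrt{251}$ ($s = 8 + \sqrt{252 - 1} = 8 + \sqrt{251} \approx 23.843$)
$s + 99 y{\left(18,-8 \right)} = \left(8 + \sqrt{251}\right) + 99 \left(6 - 108 - -16 + 2 \left(-8\right) 18\right) = \left(8 + \sqrt{251}\right) + 99 \left(6 - 108 + 16 - 288\right) = \left(8 + \sqrt{251}\right) + 99 \left(-374\right) = \left(8 + \sqrt{251}\right) - 37026 = -37018 + \sqrt{251}$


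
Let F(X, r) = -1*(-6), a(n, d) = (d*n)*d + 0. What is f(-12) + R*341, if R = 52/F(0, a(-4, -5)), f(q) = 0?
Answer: 8866/3 ≈ 2955.3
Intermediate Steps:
a(n, d) = n*d² (a(n, d) = n*d² + 0 = n*d²)
F(X, r) = 6
R = 26/3 (R = 52/6 = 52*(⅙) = 26/3 ≈ 8.6667)
f(-12) + R*341 = 0 + (26/3)*341 = 0 + 8866/3 = 8866/3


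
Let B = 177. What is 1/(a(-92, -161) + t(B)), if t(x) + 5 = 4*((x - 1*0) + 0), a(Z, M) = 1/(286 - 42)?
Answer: 244/171533 ≈ 0.0014225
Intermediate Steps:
a(Z, M) = 1/244
t(x) = -5 + 4*x (t(x) = -5 + 4*((x - 1*0) + 0) = -5 + 4*((x + 0) + 0) = -5 + 4*(x + 0) = -5 + 4*x)
1/(a(-92, -161) + t(B)) = 1/(1/244 + (-5 + 4*177)) = 1/(1/244 + (-5 + 708)) = 1/(1/244 + 703) = 1/(171533/244) = 244/171533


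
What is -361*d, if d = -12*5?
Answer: 21660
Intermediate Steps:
d = -60
-361*d = -361*(-60) = 21660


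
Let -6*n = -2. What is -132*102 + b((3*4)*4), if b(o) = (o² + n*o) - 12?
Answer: -11156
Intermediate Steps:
n = ⅓ (n = -⅙*(-2) = ⅓ ≈ 0.33333)
b(o) = -12 + o² + o/3 (b(o) = (o² + o/3) - 12 = -12 + o² + o/3)
-132*102 + b((3*4)*4) = -132*102 + (-12 + ((3*4)*4)² + ((3*4)*4)/3) = -13464 + (-12 + (12*4)² + (12*4)/3) = -13464 + (-12 + 48² + (⅓)*48) = -13464 + (-12 + 2304 + 16) = -13464 + 2308 = -11156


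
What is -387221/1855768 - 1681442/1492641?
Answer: -3698348198117/2769995403288 ≈ -1.3351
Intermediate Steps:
-387221/1855768 - 1681442/1492641 = -3698348198117/2769995403288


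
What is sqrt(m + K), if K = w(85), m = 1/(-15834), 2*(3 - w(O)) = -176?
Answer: sqrt(22815099762)/15834 ≈ 9.5394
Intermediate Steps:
w(O) = 91 (w(O) = 3 - 1/2*(-176) = 3 + 88 = 91)
m = -1/15834 ≈ -6.3155e-5
K = 91
sqrt(m + K) = sqrt(-1/15834 + 91) = sqrt(1440893/15834) = sqrt(22815099762)/15834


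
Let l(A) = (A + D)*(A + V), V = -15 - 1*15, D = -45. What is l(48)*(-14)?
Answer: -756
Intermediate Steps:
V = -30 (V = -15 - 15 = -30)
l(A) = (-45 + A)*(-30 + A) (l(A) = (A - 45)*(A - 30) = (-45 + A)*(-30 + A))
l(48)*(-14) = (1350 + 48**2 - 75*48)*(-14) = (1350 + 2304 - 3600)*(-14) = 54*(-14) = -756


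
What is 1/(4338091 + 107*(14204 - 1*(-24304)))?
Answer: 1/8458447 ≈ 1.1822e-7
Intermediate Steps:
1/(4338091 + 107*(14204 - 1*(-24304))) = 1/(4338091 + 107*(14204 + 24304)) = 1/(4338091 + 107*38508) = 1/(4338091 + 4120356) = 1/8458447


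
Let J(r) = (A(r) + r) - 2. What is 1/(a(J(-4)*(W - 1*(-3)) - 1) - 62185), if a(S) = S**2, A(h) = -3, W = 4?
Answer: -1/58089 ≈ -1.7215e-5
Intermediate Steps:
J(r) = -5 + r (J(r) = (-3 + r) - 2 = -5 + r)
1/(a(J(-4)*(W - 1*(-3)) - 1) - 62185) = 1/(((-5 - 4)*(4 - 1*(-3)) - 1)**2 - 62185) = 1/((-9*(4 + 3) - 1)**2 - 62185) = 1/((-9*7 - 1)**2 - 62185) = 1/((-63 - 1)**2 - 62185) = 1/((-64)**2 - 62185) = 1/(4096 - 62185) = 1/(-58089) = -1/58089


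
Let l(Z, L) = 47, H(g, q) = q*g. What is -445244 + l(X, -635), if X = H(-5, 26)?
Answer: -445197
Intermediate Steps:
H(g, q) = g*q
X = -130 (X = -5*26 = -130)
-445244 + l(X, -635) = -445244 + 47 = -445197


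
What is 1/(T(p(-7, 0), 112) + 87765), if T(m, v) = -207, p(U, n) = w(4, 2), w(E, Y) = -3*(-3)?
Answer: 1/87558 ≈ 1.1421e-5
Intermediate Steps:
w(E, Y) = 9
p(U, n) = 9
1/(T(p(-7, 0), 112) + 87765) = 1/(-207 + 87765) = 1/87558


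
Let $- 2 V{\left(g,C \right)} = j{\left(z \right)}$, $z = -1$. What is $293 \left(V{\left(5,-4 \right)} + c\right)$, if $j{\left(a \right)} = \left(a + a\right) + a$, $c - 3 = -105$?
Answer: $- \frac{58893}{2} \approx -29447.0$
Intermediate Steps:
$c = -102$ ($c = 3 - 105 = -102$)
$j{\left(a \right)} = 3 a$ ($j{\left(a \right)} = 2 a + a = 3 a$)
$V{\left(g,C \right)} = \frac{3}{2}$ ($V{\left(g,C \right)} = - \frac{3 \left(-1\right)}{2} = \left(- \frac{1}{2}\right) \left(-3\right) = \frac{3}{2}$)
$293 \left(V{\left(5,-4 \right)} + c\right) = 293 \left(\frac{3}{2} - 102\right) = 293 \left(- \frac{201}{2}\right) = - \frac{58893}{2}$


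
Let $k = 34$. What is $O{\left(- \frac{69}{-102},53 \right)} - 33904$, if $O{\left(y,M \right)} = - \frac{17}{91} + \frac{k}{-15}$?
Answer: $- \frac{46282309}{1365} \approx -33906.0$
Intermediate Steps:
$O{\left(y,M \right)} = - \frac{3349}{1365}$ ($O{\left(y,M \right)} = - \frac{17}{91} + \frac{34}{-15} = \left(-17\right) \frac{1}{91} + 34 \left(- \frac{1}{15}\right) = - \frac{17}{91} - \frac{34}{15} = - \frac{3349}{1365}$)
$O{\left(- \frac{69}{-102},53 \right)} - 33904 = - \frac{3349}{1365} - 33904 = - \frac{46282309}{1365}$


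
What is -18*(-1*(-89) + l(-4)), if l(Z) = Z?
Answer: -1530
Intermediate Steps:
-18*(-1*(-89) + l(-4)) = -18*(-1*(-89) - 4) = -18*(89 - 4) = -18*85 = -1530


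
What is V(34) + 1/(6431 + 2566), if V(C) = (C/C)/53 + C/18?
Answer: 2729249/1430523 ≈ 1.9079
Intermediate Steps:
V(C) = 1/53 + C/18 (V(C) = 1*(1/53) + C*(1/18) = 1/53 + C/18)
V(34) + 1/(6431 + 2566) = (1/53 + (1/18)*34) + 1/(6431 + 2566) = (1/53 + 17/9) + 1/8997 = 910/477 + 1/8997 = 2729249/1430523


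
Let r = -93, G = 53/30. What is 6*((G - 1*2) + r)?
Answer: -2797/5 ≈ -559.40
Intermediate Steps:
G = 53/30 (G = 53*(1/30) = 53/30 ≈ 1.7667)
6*((G - 1*2) + r) = 6*((53/30 - 1*2) - 93) = 6*((53/30 - 2) - 93) = 6*(-7/30 - 93) = 6*(-2797/30) = -2797/5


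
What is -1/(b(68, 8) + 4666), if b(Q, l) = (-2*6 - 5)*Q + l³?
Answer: -1/4022 ≈ -0.00024863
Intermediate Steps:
b(Q, l) = l³ - 17*Q (b(Q, l) = (-12 - 5)*Q + l³ = -17*Q + l³ = l³ - 17*Q)
-1/(b(68, 8) + 4666) = -1/((8³ - 17*68) + 4666) = -1/((512 - 1156) + 4666) = -1/(-644 + 4666) = -1/4022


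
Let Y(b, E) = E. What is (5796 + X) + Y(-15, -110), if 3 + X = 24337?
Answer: 30020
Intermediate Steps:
X = 24334 (X = -3 + 24337 = 24334)
(5796 + X) + Y(-15, -110) = (5796 + 24334) - 110 = 30130 - 110 = 30020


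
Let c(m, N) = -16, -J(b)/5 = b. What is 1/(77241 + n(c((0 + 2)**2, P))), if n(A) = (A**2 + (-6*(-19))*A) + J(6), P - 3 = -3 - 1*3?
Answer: 1/75643 ≈ 1.3220e-5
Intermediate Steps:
P = -3 (P = 3 + (-3 - 1*3) = 3 + (-3 - 3) = 3 - 6 = -3)
J(b) = -5*b
n(A) = -30 + A**2 + 114*A (n(A) = (A**2 + (-6*(-19))*A) - 5*6 = (A**2 + 114*A) - 30 = -30 + A**2 + 114*A)
1/(77241 + n(c((0 + 2)**2, P))) = 1/(77241 + (-30 + (-16)**2 + 114*(-16))) = 1/(77241 + (-30 + 256 - 1824)) = 1/(77241 - 1598) = 1/75643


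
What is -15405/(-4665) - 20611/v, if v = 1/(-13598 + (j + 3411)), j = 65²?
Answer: 38216546229/311 ≈ 1.2288e+8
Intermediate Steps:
j = 4225
v = -1/5962 (v = 1/(-13598 + (4225 + 3411)) = 1/(-13598 + 7636) = 1/(-5962) = -1/5962 ≈ -0.00016773)
-15405/(-4665) - 20611/v = -15405/(-4665) - 20611/(-1/5962) = -15405*(-1/4665) - 20611*(-5962) = 1027/311 + 122882782 = 38216546229/311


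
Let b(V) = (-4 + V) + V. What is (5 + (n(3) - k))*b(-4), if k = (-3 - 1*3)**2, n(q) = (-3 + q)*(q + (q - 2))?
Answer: 372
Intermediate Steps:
n(q) = (-3 + q)*(-2 + 2*q) (n(q) = (-3 + q)*(q + (-2 + q)) = (-3 + q)*(-2 + 2*q))
b(V) = -4 + 2*V
k = 36 (k = (-3 - 3)**2 = (-6)**2 = 36)
(5 + (n(3) - k))*b(-4) = (5 + ((6 - 8*3 + 2*3**2) - 1*36))*(-4 + 2*(-4)) = (5 + ((6 - 24 + 2*9) - 36))*(-4 - 8) = (5 + ((6 - 24 + 18) - 36))*(-12) = (5 + (0 - 36))*(-12) = (5 - 36)*(-12) = -31*(-12) = 372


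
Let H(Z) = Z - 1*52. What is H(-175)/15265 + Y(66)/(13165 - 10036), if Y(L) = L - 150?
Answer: -94883/2274485 ≈ -0.041716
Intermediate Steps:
Y(L) = -150 + L
H(Z) = -52 + Z (H(Z) = Z - 52 = -52 + Z)
H(-175)/15265 + Y(66)/(13165 - 10036) = (-52 - 175)/15265 + (-150 + 66)/(13165 - 10036) = -227*1/15265 - 84/3129 = -227/15265 - 84*1/3129 = -227/15265 - 4/149 = -94883/2274485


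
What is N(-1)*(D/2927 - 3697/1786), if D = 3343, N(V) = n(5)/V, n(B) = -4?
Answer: -9701042/2613811 ≈ -3.7115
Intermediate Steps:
N(V) = -4/V
N(-1)*(D/2927 - 3697/1786) = (-4/(-1))*(3343/2927 - 3697/1786) = (-4*(-1))*(3343*(1/2927) - 3697*1/1786) = 4*(3343/2927 - 3697/1786) = 4*(-4850521/5227622) = -9701042/2613811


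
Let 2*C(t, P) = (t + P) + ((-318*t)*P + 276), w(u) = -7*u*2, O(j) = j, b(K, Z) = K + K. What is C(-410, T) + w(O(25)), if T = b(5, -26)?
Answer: 651488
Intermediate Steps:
b(K, Z) = 2*K
T = 10 (T = 2*5 = 10)
w(u) = -14*u
C(t, P) = 138 + P/2 + t/2 - 159*P*t (C(t, P) = ((t + P) + ((-318*t)*P + 276))/2 = ((P + t) + (-318*P*t + 276))/2 = ((P + t) + (276 - 318*P*t))/2 = (276 + P + t - 318*P*t)/2 = 138 + P/2 + t/2 - 159*P*t)
C(-410, T) + w(O(25)) = (138 + (½)*10 + (½)*(-410) - 159*10*(-410)) - 14*25 = (138 + 5 - 205 + 651900) - 350 = 651838 - 350 = 651488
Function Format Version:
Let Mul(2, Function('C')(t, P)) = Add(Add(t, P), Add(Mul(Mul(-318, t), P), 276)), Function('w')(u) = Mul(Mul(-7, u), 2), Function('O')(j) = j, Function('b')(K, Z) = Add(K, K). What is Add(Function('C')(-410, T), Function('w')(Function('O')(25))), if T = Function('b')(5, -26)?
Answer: 651488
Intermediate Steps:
Function('b')(K, Z) = Mul(2, K)
T = 10 (T = Mul(2, 5) = 10)
Function('w')(u) = Mul(-14, u)
Function('C')(t, P) = Add(138, Mul(Rational(1, 2), P), Mul(Rational(1, 2), t), Mul(-159, P, t)) (Function('C')(t, P) = Mul(Rational(1, 2), Add(Add(t, P), Add(Mul(Mul(-318, t), P), 276))) = Mul(Rational(1, 2), Add(Add(P, t), Add(Mul(-318, P, t), 276))) = Mul(Rational(1, 2), Add(Add(P, t), Add(276, Mul(-318, P, t)))) = Mul(Rational(1, 2), Add(276, P, t, Mul(-318, P, t))) = Add(138, Mul(Rational(1, 2), P), Mul(Rational(1, 2), t), Mul(-159, P, t)))
Add(Function('C')(-410, T), Function('w')(Function('O')(25))) = Add(Add(138, Mul(Rational(1, 2), 10), Mul(Rational(1, 2), -410), Mul(-159, 10, -410)), Mul(-14, 25)) = Add(Add(138, 5, -205, 651900), -350) = Add(651838, -350) = 651488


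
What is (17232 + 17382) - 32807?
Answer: 1807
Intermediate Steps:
(17232 + 17382) - 32807 = 34614 - 32807 = 1807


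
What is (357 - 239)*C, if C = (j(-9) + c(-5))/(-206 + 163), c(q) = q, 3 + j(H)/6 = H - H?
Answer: 2714/43 ≈ 63.116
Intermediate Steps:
j(H) = -18 (j(H) = -18 + 6*(H - H) = -18 + 6*0 = -18 + 0 = -18)
C = 23/43 (C = (-18 - 5)/(-206 + 163) = -23/(-43) = -23*(-1/43) = 23/43 ≈ 0.53488)
(357 - 239)*C = (357 - 239)*(23/43) = 118*(23/43) = 2714/43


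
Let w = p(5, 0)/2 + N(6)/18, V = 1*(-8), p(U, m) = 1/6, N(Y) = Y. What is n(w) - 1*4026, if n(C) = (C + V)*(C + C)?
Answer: -290327/72 ≈ -4032.3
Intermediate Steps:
p(U, m) = ⅙
V = -8
w = 5/12 (w = (⅙)/2 + 6/18 = (⅙)*(½) + 6*(1/18) = 1/12 + ⅓ = 5/12 ≈ 0.41667)
n(C) = 2*C*(-8 + C) (n(C) = (C - 8)*(C + C) = (-8 + C)*(2*C) = 2*C*(-8 + C))
n(w) - 1*4026 = 2*(5/12)*(-8 + 5/12) - 1*4026 = 2*(5/12)*(-91/12) - 4026 = -455/72 - 4026 = -290327/72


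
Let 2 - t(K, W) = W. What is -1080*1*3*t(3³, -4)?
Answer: -19440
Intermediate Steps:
t(K, W) = 2 - W
-1080*1*3*t(3³, -4) = -1080*1*3*(2 - 1*(-4)) = -3240*(2 + 4) = -3240*6 = -1080*18 = -19440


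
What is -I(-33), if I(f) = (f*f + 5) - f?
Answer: -1127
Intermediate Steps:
I(f) = 5 + f² - f (I(f) = (f² + 5) - f = (5 + f²) - f = 5 + f² - f)
-I(-33) = -(5 + (-33)² - 1*(-33)) = -(5 + 1089 + 33) = -1*1127 = -1127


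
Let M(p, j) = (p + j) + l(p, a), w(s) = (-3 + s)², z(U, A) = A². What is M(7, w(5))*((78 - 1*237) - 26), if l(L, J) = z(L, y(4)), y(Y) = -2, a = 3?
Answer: -2775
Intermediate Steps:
l(L, J) = 4 (l(L, J) = (-2)² = 4)
M(p, j) = 4 + j + p (M(p, j) = (p + j) + 4 = (j + p) + 4 = 4 + j + p)
M(7, w(5))*((78 - 1*237) - 26) = (4 + (-3 + 5)² + 7)*((78 - 1*237) - 26) = (4 + 2² + 7)*((78 - 237) - 26) = (4 + 4 + 7)*(-159 - 26) = 15*(-185) = -2775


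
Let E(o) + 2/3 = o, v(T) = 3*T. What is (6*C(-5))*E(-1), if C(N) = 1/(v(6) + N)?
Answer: -10/13 ≈ -0.76923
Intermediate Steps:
E(o) = -2/3 + o
C(N) = 1/(18 + N) (C(N) = 1/(3*6 + N) = 1/(18 + N))
(6*C(-5))*E(-1) = (6/(18 - 5))*(-2/3 - 1) = (6/13)*(-5/3) = -10/13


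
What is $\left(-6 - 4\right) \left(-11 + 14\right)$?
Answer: $-30$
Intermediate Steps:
$\left(-6 - 4\right) \left(-11 + 14\right) = \left(-6 - 4\right) 3 = \left(-10\right) 3 = -30$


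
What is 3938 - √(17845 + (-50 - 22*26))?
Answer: 3938 - √17223 ≈ 3806.8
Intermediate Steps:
3938 - √(17845 + (-50 - 22*26)) = 3938 - √(17845 + (-50 - 572)) = 3938 - √(17845 - 622) = 3938 - √17223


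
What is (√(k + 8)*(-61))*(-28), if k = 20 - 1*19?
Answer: 5124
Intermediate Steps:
k = 1 (k = 20 - 19 = 1)
(√(k + 8)*(-61))*(-28) = (√(1 + 8)*(-61))*(-28) = (√9*(-61))*(-28) = (3*(-61))*(-28) = -183*(-28) = 5124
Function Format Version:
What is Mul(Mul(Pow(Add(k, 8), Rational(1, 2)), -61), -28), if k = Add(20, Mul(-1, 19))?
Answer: 5124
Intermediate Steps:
k = 1 (k = Add(20, -19) = 1)
Mul(Mul(Pow(Add(k, 8), Rational(1, 2)), -61), -28) = Mul(Mul(Pow(Add(1, 8), Rational(1, 2)), -61), -28) = Mul(Mul(Pow(9, Rational(1, 2)), -61), -28) = Mul(Mul(3, -61), -28) = Mul(-183, -28) = 5124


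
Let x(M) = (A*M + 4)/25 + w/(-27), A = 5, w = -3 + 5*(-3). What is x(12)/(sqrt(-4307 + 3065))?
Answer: -121*I*sqrt(138)/15525 ≈ -0.091557*I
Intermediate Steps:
w = -18 (w = -3 - 15 = -18)
x(M) = 62/75 + M/5 (x(M) = (5*M + 4)/25 - 18/(-27) = (4 + 5*M)*(1/25) - 18*(-1/27) = (4/25 + M/5) + 2/3 = 62/75 + M/5)
x(12)/(sqrt(-4307 + 3065)) = (62/75 + (1/5)*12)/(sqrt(-4307 + 3065)) = (62/75 + 12/5)/(sqrt(-1242)) = 242/(75*((3*I*sqrt(138)))) = 242*(-I*sqrt(138)/414)/75 = -121*I*sqrt(138)/15525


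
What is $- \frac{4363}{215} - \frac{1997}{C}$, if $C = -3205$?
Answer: $- \frac{2710812}{137815} \approx -19.67$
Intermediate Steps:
$- \frac{4363}{215} - \frac{1997}{C} = - \frac{4363}{215} - \frac{1997}{-3205} = \left(-4363\right) \frac{1}{215} - - \frac{1997}{3205} = - \frac{4363}{215} + \frac{1997}{3205} = - \frac{2710812}{137815}$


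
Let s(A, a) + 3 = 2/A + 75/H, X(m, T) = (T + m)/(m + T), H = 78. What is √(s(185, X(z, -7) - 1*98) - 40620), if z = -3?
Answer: 3*I*√104426143770/4810 ≈ 201.55*I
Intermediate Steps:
X(m, T) = 1 (X(m, T) = (T + m)/(T + m) = 1)
s(A, a) = -53/26 + 2/A (s(A, a) = -3 + (2/A + 75/78) = -3 + (2/A + 75*(1/78)) = -3 + (2/A + 25/26) = -3 + (25/26 + 2/A) = -53/26 + 2/A)
√(s(185, X(z, -7) - 1*98) - 40620) = √((-53/26 + 2/185) - 40620) = √(-9753/4810 - 40620) = √(-195391953/4810) = 3*I*√104426143770/4810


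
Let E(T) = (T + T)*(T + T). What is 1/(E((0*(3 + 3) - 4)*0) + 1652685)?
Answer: 1/1652685 ≈ 6.0508e-7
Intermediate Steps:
E(T) = 4*T**2 (E(T) = (2*T)*(2*T) = 4*T**2)
1/(E((0*(3 + 3) - 4)*0) + 1652685) = 1/(4*((0*(3 + 3) - 4)*0)**2 + 1652685) = 1/(4*((0*6 - 4)*0)**2 + 1652685) = 1/(4*((0 - 4)*0)**2 + 1652685) = 1/(4*(-4*0)**2 + 1652685) = 1/(4*0**2 + 1652685) = 1/(4*0 + 1652685) = 1/(0 + 1652685) = 1/1652685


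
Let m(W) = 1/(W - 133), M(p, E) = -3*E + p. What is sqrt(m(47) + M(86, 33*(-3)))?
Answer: sqrt(2832582)/86 ≈ 19.570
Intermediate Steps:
M(p, E) = p - 3*E
m(W) = 1/(-133 + W)
sqrt(m(47) + M(86, 33*(-3))) = sqrt(1/(-133 + 47) + (86 - 99*(-3))) = sqrt(1/(-86) + (86 - 3*(-99))) = sqrt(-1/86 + (86 + 297)) = sqrt(-1/86 + 383) = sqrt(32937/86) = sqrt(2832582)/86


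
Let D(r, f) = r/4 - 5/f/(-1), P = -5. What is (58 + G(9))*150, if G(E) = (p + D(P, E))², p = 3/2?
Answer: 1900225/216 ≈ 8797.3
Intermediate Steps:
p = 3/2 (p = 3*(½) = 3/2 ≈ 1.5000)
D(r, f) = 5/f + r/4 (D(r, f) = r*(¼) - 5/f*(-1) = r/4 + 5/f = 5/f + r/4)
G(E) = (¼ + 5/E)² (G(E) = (3/2 + (5/E + (¼)*(-5)))² = (3/2 + (5/E - 5/4))² = (3/2 + (-5/4 + 5/E))² = (¼ + 5/E)²)
(58 + G(9))*150 = (58 + (1/16)*(20 + 9)²/9²)*150 = (58 + (1/16)*(1/81)*29²)*150 = (58 + (1/16)*(1/81)*841)*150 = (58 + 841/1296)*150 = (76009/1296)*150 = 1900225/216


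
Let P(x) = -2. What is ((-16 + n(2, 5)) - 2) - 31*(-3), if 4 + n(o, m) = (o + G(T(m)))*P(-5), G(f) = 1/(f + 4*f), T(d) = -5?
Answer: 1677/25 ≈ 67.080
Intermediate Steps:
G(f) = 1/(5*f)
n(o, m) = -98/25 - 2*o (n(o, m) = -4 + (o + (⅕)/(-5))*(-2) = -4 + (o + (⅕)*(-⅕))*(-2) = -4 + (o - 1/25)*(-2) = -4 + (-1/25 + o)*(-2) = -4 + (2/25 - 2*o) = -98/25 - 2*o)
((-16 + n(2, 5)) - 2) - 31*(-3) = ((-16 + (-98/25 - 2*2)) - 2) - 31*(-3) = ((-16 + (-98/25 - 4)) - 2) + 93 = ((-16 - 198/25) - 2) + 93 = (-598/25 - 2) + 93 = -648/25 + 93 = 1677/25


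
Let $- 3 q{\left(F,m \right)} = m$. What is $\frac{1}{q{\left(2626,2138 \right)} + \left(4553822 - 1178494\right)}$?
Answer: $\frac{3}{10123846} \approx 2.9633 \cdot 10^{-7}$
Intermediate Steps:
$q{\left(F,m \right)} = - \frac{m}{3}$
$\frac{1}{q{\left(2626,2138 \right)} + \left(4553822 - 1178494\right)} = \frac{1}{\left(- \frac{1}{3}\right) 2138 + \left(4553822 - 1178494\right)} = \frac{1}{- \frac{2138}{3} + 3375328} = \frac{1}{\frac{10123846}{3}} = \frac{3}{10123846}$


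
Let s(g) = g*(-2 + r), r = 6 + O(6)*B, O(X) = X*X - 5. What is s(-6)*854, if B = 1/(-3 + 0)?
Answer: 32452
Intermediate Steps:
O(X) = -5 + X² (O(X) = X² - 5 = -5 + X²)
B = -⅓ (B = 1/(-3) = -⅓ ≈ -0.33333)
r = -13/3 (r = 6 + (-5 + 6²)*(-⅓) = 6 + (-5 + 36)*(-⅓) = 6 + 31*(-⅓) = 6 - 31/3 = -13/3 ≈ -4.3333)
s(g) = -19*g/3 (s(g) = g*(-2 - 13/3) = g*(-19/3) = -19*g/3)
s(-6)*854 = -19/3*(-6)*854 = 38*854 = 32452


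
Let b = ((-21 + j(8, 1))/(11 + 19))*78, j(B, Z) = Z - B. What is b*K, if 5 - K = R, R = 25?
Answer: 1456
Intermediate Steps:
K = -20 (K = 5 - 1*25 = 5 - 25 = -20)
b = -364/5 (b = ((-21 + (1 - 1*8))/(11 + 19))*78 = ((-21 + (1 - 8))/30)*78 = ((-21 - 7)*(1/30))*78 = -28*1/30*78 = -14/15*78 = -364/5 ≈ -72.800)
b*K = -364/5*(-20) = 1456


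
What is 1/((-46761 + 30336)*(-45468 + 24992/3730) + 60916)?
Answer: 373/278542511008 ≈ 1.3391e-9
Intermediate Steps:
1/((-46761 + 30336)*(-45468 + 24992/3730) + 60916) = 1/(-16425*(-45468 + 24992*(1/3730)) + 60916) = 1/(-16425*(-45468 + 12496/1865) + 60916) = 1/(-16425*(-84785324/1865) + 60916) = 1/(278519789340/373 + 60916) = 1/(278542511008/373) = 373/278542511008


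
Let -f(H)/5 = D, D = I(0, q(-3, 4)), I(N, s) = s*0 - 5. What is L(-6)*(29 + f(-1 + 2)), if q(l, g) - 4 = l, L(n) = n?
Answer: -324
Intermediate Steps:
q(l, g) = 4 + l
I(N, s) = -5 (I(N, s) = 0 - 5 = -5)
D = -5
f(H) = 25 (f(H) = -5*(-5) = 25)
L(-6)*(29 + f(-1 + 2)) = -6*(29 + 25) = -6*54 = -324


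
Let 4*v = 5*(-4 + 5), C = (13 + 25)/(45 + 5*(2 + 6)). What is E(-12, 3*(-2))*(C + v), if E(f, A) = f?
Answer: -1731/85 ≈ -20.365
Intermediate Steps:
C = 38/85 (C = 38/(45 + 5*8) = 38/(45 + 40) = 38/85 ≈ 0.44706)
v = 5/4 (v = (5*(-4 + 5))/4 = (5*1)/4 = (1/4)*5 = 5/4 ≈ 1.2500)
E(-12, 3*(-2))*(C + v) = -12*(38/85 + 5/4) = -12*577/340 = -1731/85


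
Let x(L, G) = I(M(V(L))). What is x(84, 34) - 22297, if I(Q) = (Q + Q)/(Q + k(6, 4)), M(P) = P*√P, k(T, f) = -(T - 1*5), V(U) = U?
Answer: -13214313383/592703 + 336*√21/592703 ≈ -22295.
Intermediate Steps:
k(T, f) = 5 - T (k(T, f) = -(T - 5) = -(-5 + T) = 5 - T)
M(P) = P^(3/2)
I(Q) = 2*Q/(-1 + Q) (I(Q) = (Q + Q)/(Q + (5 - 1*6)) = (2*Q)/(Q + (5 - 6)) = (2*Q)/(Q - 1) = (2*Q)/(-1 + Q) = 2*Q/(-1 + Q))
x(L, G) = 2*L^(3/2)/(-1 + L^(3/2))
x(84, 34) - 22297 = 2*84^(3/2)/(-1 + 84^(3/2)) - 22297 = 2*(168*√21)/(-1 + 168*√21) - 22297 = 336*√21/(-1 + 168*√21) - 22297 = -22297 + 336*√21/(-1 + 168*√21)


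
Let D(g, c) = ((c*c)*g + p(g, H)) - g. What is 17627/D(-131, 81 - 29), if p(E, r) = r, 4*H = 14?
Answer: -35254/708179 ≈ -0.049781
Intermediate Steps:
H = 7/2 (H = (¼)*14 = 7/2 ≈ 3.5000)
D(g, c) = 7/2 - g + g*c² (D(g, c) = ((c*c)*g + 7/2) - g = (c²*g + 7/2) - g = (g*c² + 7/2) - g = (7/2 + g*c²) - g = 7/2 - g + g*c²)
17627/D(-131, 81 - 29) = 17627/(7/2 - 1*(-131) - 131*(81 - 29)²) = 17627/(7/2 + 131 - 131*52²) = 17627/(7/2 + 131 - 131*2704) = 17627/(7/2 + 131 - 354224) = 17627/(-708179/2) = 17627*(-2/708179) = -35254/708179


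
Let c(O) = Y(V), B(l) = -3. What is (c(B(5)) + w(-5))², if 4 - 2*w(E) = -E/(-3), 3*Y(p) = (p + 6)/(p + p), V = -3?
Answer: 64/9 ≈ 7.1111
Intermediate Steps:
Y(p) = (6 + p)/(6*p) (Y(p) = ((p + 6)/(p + p))/3 = ((6 + p)/((2*p)))/3 = ((6 + p)*(1/(2*p)))/3 = ((6 + p)/(2*p))/3 = (6 + p)/(6*p))
w(E) = 2 - E/6 (w(E) = 2 - (-1)*E/(-3)/2 = 2 - (-1)*E*(-⅓)/2 = 2 - (-1)*(-E/3)/2 = 2 - E/6)
c(O) = -⅙ (c(O) = (⅙)*(6 - 3)/(-3) = (⅙)*(-⅓)*3 = -⅙)
(c(B(5)) + w(-5))² = (-⅙ + (2 - ⅙*(-5)))² = (-⅙ + (2 + ⅚))² = (-⅙ + 17/6)² = (8/3)² = 64/9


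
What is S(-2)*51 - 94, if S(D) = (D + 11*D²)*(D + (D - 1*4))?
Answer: -17230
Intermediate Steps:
S(D) = (-4 + 2*D)*(D + 11*D²) (S(D) = (D + 11*D²)*(D + (D - 4)) = (D + 11*D²)*(D + (-4 + D)) = (D + 11*D²)*(-4 + 2*D) = (-4 + 2*D)*(D + 11*D²))
S(-2)*51 - 94 = (2*(-2)*(-2 - 21*(-2) + 11*(-2)²))*51 - 94 = (2*(-2)*(-2 + 42 + 11*4))*51 - 94 = (2*(-2)*(-2 + 42 + 44))*51 - 94 = (2*(-2)*84)*51 - 94 = -336*51 - 94 = -17136 - 94 = -17230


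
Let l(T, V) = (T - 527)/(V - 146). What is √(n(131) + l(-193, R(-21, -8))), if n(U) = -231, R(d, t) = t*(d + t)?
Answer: I*√442599/43 ≈ 15.472*I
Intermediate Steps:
l(T, V) = (-527 + T)/(-146 + V)
√(n(131) + l(-193, R(-21, -8))) = √(-231 + (-527 - 193)/(-146 - 8*(-21 - 8))) = √(-231 - 720/(-146 - 8*(-29))) = √(-231 - 720/(-146 + 232)) = √(-231 - 720/86) = √(-231 + (1/86)*(-720)) = √(-231 - 360/43) = √(-10293/43) = I*√442599/43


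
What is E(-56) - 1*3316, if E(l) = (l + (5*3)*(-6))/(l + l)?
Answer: -185623/56 ≈ -3314.7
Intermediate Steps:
E(l) = (-90 + l)/(2*l) (E(l) = (l + 15*(-6))/((2*l)) = (l - 90)*(1/(2*l)) = (-90 + l)*(1/(2*l)) = (-90 + l)/(2*l))
E(-56) - 1*3316 = (½)*(-90 - 56)/(-56) - 1*3316 = (½)*(-1/56)*(-146) - 3316 = 73/56 - 3316 = -185623/56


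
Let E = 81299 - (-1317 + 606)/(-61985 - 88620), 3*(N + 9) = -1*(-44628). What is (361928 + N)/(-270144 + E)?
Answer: -56747210975/28441001936 ≈ -1.9953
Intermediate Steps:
N = 14867 (N = -9 + (-1*(-44628))/3 = -9 + (1/3)*44628 = -9 + 14876 = 14867)
E = 12244035184/150605 (E = 81299 - (-711)/(-150605) = 81299 - (-711)*(-1)/150605 = 81299 - 1*711/150605 = 81299 - 711/150605 = 12244035184/150605 ≈ 81299.)
(361928 + N)/(-270144 + E) = (361928 + 14867)/(-270144 + 12244035184/150605) = 376795/(-28441001936/150605) = 376795*(-150605/28441001936) = -56747210975/28441001936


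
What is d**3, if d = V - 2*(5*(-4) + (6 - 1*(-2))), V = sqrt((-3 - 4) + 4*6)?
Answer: (24 + sqrt(17))**3 ≈ 22243.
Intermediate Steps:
V = sqrt(17) (V = sqrt(-7 + 24) = sqrt(17) ≈ 4.1231)
d = 24 + sqrt(17) (d = sqrt(17) - 2*(5*(-4) + (6 - 1*(-2))) = sqrt(17) - 2*(-20 + (6 + 2)) = sqrt(17) - 2*(-20 + 8) = sqrt(17) - 2*(-12) = sqrt(17) + 24 = 24 + sqrt(17) ≈ 28.123)
d**3 = (24 + sqrt(17))**3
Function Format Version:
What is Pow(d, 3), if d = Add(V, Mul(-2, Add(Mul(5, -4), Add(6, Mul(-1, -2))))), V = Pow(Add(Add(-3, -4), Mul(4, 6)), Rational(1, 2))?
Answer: Pow(Add(24, Pow(17, Rational(1, 2))), 3) ≈ 22243.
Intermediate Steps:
V = Pow(17, Rational(1, 2)) (V = Pow(Add(-7, 24), Rational(1, 2)) = Pow(17, Rational(1, 2)) ≈ 4.1231)
d = Add(24, Pow(17, Rational(1, 2))) (d = Add(Pow(17, Rational(1, 2)), Mul(-2, Add(Mul(5, -4), Add(6, Mul(-1, -2))))) = Add(Pow(17, Rational(1, 2)), Mul(-2, Add(-20, Add(6, 2)))) = Add(Pow(17, Rational(1, 2)), Mul(-2, Add(-20, 8))) = Add(Pow(17, Rational(1, 2)), Mul(-2, -12)) = Add(Pow(17, Rational(1, 2)), 24) = Add(24, Pow(17, Rational(1, 2))) ≈ 28.123)
Pow(d, 3) = Pow(Add(24, Pow(17, Rational(1, 2))), 3)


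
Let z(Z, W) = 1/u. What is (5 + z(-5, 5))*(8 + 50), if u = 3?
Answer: 928/3 ≈ 309.33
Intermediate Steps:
z(Z, W) = 1/3
(5 + z(-5, 5))*(8 + 50) = (5 + 1/3)*(8 + 50) = (16/3)*58 = 928/3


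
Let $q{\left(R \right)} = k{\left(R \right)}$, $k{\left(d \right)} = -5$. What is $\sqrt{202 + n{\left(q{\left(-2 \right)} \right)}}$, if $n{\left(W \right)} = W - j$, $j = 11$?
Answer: $\sqrt{186} \approx 13.638$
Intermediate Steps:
$q{\left(R \right)} = -5$
$n{\left(W \right)} = -11 + W$ ($n{\left(W \right)} = W - 11 = -11 + W$)
$\sqrt{202 + n{\left(q{\left(-2 \right)} \right)}} = \sqrt{202 - 16} = \sqrt{186}$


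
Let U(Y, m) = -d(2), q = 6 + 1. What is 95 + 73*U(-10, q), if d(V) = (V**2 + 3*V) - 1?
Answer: -562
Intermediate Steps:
q = 7
d(V) = -1 + V**2 + 3*V
U(Y, m) = -9 (U(Y, m) = -(-1 + 2**2 + 3*2) = -(-1 + 4 + 6) = -1*9 = -9)
95 + 73*U(-10, q) = 95 + 73*(-9) = 95 - 657 = -562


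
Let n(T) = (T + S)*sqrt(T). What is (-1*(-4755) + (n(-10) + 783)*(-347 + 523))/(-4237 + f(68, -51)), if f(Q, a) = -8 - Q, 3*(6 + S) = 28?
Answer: -142563/4313 + 3520*I*sqrt(10)/12939 ≈ -33.054 + 0.86028*I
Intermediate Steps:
S = 10/3 (S = -6 + (1/3)*28 = -6 + 28/3 = 10/3 ≈ 3.3333)
n(T) = sqrt(T)*(10/3 + T) (n(T) = (T + 10/3)*sqrt(T) = (10/3 + T)*sqrt(T) = sqrt(T)*(10/3 + T))
(-1*(-4755) + (n(-10) + 783)*(-347 + 523))/(-4237 + f(68, -51)) = (-1*(-4755) + (sqrt(-10)*(10/3 - 10) + 783)*(-347 + 523))/(-4237 + (-8 - 1*68)) = (4755 + ((I*sqrt(10))*(-20/3) + 783)*176)/(-4237 + (-8 - 68)) = (4755 + (-20*I*sqrt(10)/3 + 783)*176)/(-4237 - 76) = (4755 + (783 - 20*I*sqrt(10)/3)*176)/(-4313) = (4755 + (137808 - 3520*I*sqrt(10)/3))*(-1/4313) = (142563 - 3520*I*sqrt(10)/3)*(-1/4313) = -142563/4313 + 3520*I*sqrt(10)/12939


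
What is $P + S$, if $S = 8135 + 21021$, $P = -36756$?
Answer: $-7600$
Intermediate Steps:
$S = 29156$
$P + S = -36756 + 29156 = -7600$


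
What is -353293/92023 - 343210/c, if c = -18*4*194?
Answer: 13324208603/642688632 ≈ 20.732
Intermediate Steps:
c = -13968 (c = -72*194 = -13968)
-353293/92023 - 343210/c = -353293/92023 - 343210/(-13968) = -353293*1/92023 - 343210*(-1/13968) = -353293/92023 + 171605/6984 = 13324208603/642688632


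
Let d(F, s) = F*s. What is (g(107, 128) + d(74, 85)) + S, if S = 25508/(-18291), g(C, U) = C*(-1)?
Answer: 16152535/2613 ≈ 6181.6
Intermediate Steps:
g(C, U) = -C
S = -3644/2613 (S = 25508*(-1/18291) = -3644/2613 ≈ -1.3946)
(g(107, 128) + d(74, 85)) + S = (-1*107 + 74*85) - 3644/2613 = (-107 + 6290) - 3644/2613 = 6183 - 3644/2613 = 16152535/2613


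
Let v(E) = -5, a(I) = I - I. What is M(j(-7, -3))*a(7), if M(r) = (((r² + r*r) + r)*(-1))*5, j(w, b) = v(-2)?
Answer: 0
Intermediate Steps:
a(I) = 0
j(w, b) = -5
M(r) = -10*r² - 5*r (M(r) = (((r² + r²) + r)*(-1))*5 = ((2*r² + r)*(-1))*5 = ((r + 2*r²)*(-1))*5 = (-r - 2*r²)*5 = -10*r² - 5*r)
M(j(-7, -3))*a(7) = -5*(-5)*(1 + 2*(-5))*0 = -5*(-5)*(1 - 10)*0 = -5*(-5)*(-9)*0 = -225*0 = 0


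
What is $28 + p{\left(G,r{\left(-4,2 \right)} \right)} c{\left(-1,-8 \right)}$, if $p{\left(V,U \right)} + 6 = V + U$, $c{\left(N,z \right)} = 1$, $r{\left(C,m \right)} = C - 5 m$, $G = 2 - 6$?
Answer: $4$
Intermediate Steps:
$G = -4$ ($G = 2 - 6 = -4$)
$p{\left(V,U \right)} = -6 + U + V$ ($p{\left(V,U \right)} = -6 + \left(V + U\right) = -6 + \left(U + V\right) = -6 + U + V$)
$28 + p{\left(G,r{\left(-4,2 \right)} \right)} c{\left(-1,-8 \right)} = 28 + \left(-6 - 14 - 4\right) 1 = 28 - 24 = 4$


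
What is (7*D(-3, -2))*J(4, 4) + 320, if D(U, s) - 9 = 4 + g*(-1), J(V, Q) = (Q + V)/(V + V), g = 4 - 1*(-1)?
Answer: 376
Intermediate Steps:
g = 5 (g = 4 + 1 = 5)
J(V, Q) = (Q + V)/(2*V) (J(V, Q) = (Q + V)/((2*V)) = (Q + V)*(1/(2*V)) = (Q + V)/(2*V))
D(U, s) = 8 (D(U, s) = 9 + (4 + 5*(-1)) = 9 + (4 - 5) = 9 - 1 = 8)
(7*D(-3, -2))*J(4, 4) + 320 = (7*8)*((½)*(4 + 4)/4) + 320 = 56*((½)*(¼)*8) + 320 = 56*1 + 320 = 56 + 320 = 376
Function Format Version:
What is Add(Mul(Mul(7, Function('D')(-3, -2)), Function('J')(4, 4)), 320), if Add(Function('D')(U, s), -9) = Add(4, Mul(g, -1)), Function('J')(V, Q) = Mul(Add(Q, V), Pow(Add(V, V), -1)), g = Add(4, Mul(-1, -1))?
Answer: 376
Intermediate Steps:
g = 5 (g = Add(4, 1) = 5)
Function('J')(V, Q) = Mul(Rational(1, 2), Pow(V, -1), Add(Q, V)) (Function('J')(V, Q) = Mul(Add(Q, V), Pow(Mul(2, V), -1)) = Mul(Add(Q, V), Mul(Rational(1, 2), Pow(V, -1))) = Mul(Rational(1, 2), Pow(V, -1), Add(Q, V)))
Function('D')(U, s) = 8 (Function('D')(U, s) = Add(9, Add(4, Mul(5, -1))) = Add(9, Add(4, -5)) = Add(9, -1) = 8)
Add(Mul(Mul(7, Function('D')(-3, -2)), Function('J')(4, 4)), 320) = Add(Mul(Mul(7, 8), Mul(Rational(1, 2), Pow(4, -1), Add(4, 4))), 320) = Add(Mul(56, Mul(Rational(1, 2), Rational(1, 4), 8)), 320) = Add(Mul(56, 1), 320) = Add(56, 320) = 376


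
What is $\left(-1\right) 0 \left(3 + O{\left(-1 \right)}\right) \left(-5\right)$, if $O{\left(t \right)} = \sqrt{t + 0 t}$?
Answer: $0$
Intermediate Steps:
$O{\left(t \right)} = \sqrt{t}$ ($O{\left(t \right)} = \sqrt{t + 0} = \sqrt{t}$)
$\left(-1\right) 0 \left(3 + O{\left(-1 \right)}\right) \left(-5\right) = \left(-1\right) 0 \left(3 + \sqrt{-1}\right) \left(-5\right) = 0 \left(3 + i\right) \left(-5\right) = 0 \left(-15 - 5 i\right) = 0$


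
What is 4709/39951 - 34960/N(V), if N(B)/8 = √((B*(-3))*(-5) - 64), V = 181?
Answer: 4709/39951 - 4370*√2651/2651 ≈ -84.756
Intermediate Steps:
N(B) = 8*√(-64 + 15*B) (N(B) = 8*√((B*(-3))*(-5) - 64) = 8*√(-3*B*(-5) - 64) = 8*√(15*B - 64) = 8*√(-64 + 15*B))
4709/39951 - 34960/N(V) = 4709/39951 - 34960*1/(8*√(-64 + 15*181)) = 4709*(1/39951) - 34960*1/(8*√(-64 + 2715)) = 4709/39951 - 34960*√2651/21208 = 4709/39951 - 4370*√2651/2651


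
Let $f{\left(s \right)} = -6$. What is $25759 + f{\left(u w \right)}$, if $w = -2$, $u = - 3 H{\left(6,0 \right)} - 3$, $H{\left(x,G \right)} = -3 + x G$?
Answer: $25753$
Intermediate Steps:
$H{\left(x,G \right)} = -3 + G x$
$u = 6$ ($u = - 3 \left(-3 + 0 \cdot 6\right) - 3 = - 3 \left(-3 + 0\right) - 3 = \left(-3\right) \left(-3\right) - 3 = 9 - 3 = 6$)
$25759 + f{\left(u w \right)} = 25759 - 6 = 25753$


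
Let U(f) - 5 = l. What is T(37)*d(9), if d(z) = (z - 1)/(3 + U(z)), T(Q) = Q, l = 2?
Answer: 148/5 ≈ 29.600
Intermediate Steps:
U(f) = 7 (U(f) = 5 + 2 = 7)
d(z) = -⅒ + z/10 (d(z) = (z - 1)/(3 + 7) = (-1 + z)/10 = (-1 + z)*(⅒) = -⅒ + z/10)
T(37)*d(9) = 37*(-⅒ + (⅒)*9) = 37*(-⅒ + 9/10) = 37*(⅘) = 148/5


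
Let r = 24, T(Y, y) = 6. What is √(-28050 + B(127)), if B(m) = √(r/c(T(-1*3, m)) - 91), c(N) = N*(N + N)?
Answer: √(-252450 + 12*I*√51)/3 ≈ 0.028427 + 167.48*I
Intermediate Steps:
c(N) = 2*N² (c(N) = N*(2*N) = 2*N²)
B(m) = 4*I*√51/3 (B(m) = √(24/((2*6²)) - 91) = √(24/((2*36)) - 91) = √(24/72 - 91) = √(24*(1/72) - 91) = √(⅓ - 91) = √(-272/3) = 4*I*√51/3)
√(-28050 + B(127)) = √(-28050 + 4*I*√51/3)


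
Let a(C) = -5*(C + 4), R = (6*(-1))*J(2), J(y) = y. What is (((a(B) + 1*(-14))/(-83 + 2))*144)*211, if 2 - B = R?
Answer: 351104/9 ≈ 39012.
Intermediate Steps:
R = -12 (R = (6*(-1))*2 = -6*2 = -12)
B = 14 (B = 2 - 1*(-12) = 2 + 12 = 14)
a(C) = -20 - 5*C (a(C) = -5*(4 + C) = -20 - 5*C)
(((a(B) + 1*(-14))/(-83 + 2))*144)*211 = ((((-20 - 5*14) + 1*(-14))/(-83 + 2))*144)*211 = ((((-20 - 70) - 14)/(-81))*144)*211 = (((-90 - 14)*(-1/81))*144)*211 = (-104*(-1/81)*144)*211 = ((104/81)*144)*211 = (1664/9)*211 = 351104/9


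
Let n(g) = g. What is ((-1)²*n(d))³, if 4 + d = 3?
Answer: -1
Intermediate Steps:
d = -1 (d = -4 + 3 = -1)
((-1)²*n(d))³ = ((-1)²*(-1))³ = (1*(-1))³ = (-1)³ = -1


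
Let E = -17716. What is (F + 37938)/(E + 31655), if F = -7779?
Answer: 30159/13939 ≈ 2.1636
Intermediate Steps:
(F + 37938)/(E + 31655) = (-7779 + 37938)/(-17716 + 31655) = 30159/13939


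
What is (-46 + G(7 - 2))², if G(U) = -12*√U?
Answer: 2836 + 1104*√5 ≈ 5304.6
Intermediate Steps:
(-46 + G(7 - 2))² = (-46 - 12*√(7 - 2))² = (-46 - 12*√5)²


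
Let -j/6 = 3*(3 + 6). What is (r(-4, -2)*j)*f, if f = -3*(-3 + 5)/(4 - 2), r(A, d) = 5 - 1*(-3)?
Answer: 3888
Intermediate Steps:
r(A, d) = 8 (r(A, d) = 5 + 3 = 8)
j = -162 (j = -18*(3 + 6) = -18*9 = -6*27 = -162)
f = -3 (f = -6/2 = -3*1 = -3)
(r(-4, -2)*j)*f = (8*(-162))*(-3) = -1296*(-3) = 3888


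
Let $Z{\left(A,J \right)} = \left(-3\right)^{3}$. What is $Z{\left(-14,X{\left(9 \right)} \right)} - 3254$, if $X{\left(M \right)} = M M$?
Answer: $-3281$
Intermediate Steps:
$X{\left(M \right)} = M^{2}$
$Z{\left(A,J \right)} = -27$
$Z{\left(-14,X{\left(9 \right)} \right)} - 3254 = -27 - 3254 = -3281$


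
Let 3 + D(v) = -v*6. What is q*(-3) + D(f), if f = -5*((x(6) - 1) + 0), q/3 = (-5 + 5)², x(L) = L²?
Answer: 1047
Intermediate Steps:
q = 0 (q = 3*(-5 + 5)² = 3*0² = 3*0 = 0)
f = -175 (f = -5*((6² - 1) + 0) = -5*((36 - 1) + 0) = -5*(35 + 0) = -5*35 = -175)
D(v) = -3 - 6*v (D(v) = -3 - v*6 = -3 - 6*v)
q*(-3) + D(f) = 0*(-3) + (-3 - 6*(-175)) = 0 + (-3 + 1050) = 0 + 1047 = 1047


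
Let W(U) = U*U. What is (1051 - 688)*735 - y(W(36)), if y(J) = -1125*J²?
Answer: 1889834805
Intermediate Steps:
W(U) = U²
(1051 - 688)*735 - y(W(36)) = (1051 - 688)*735 - (-1125)*(36²)² = 363*735 - (-1125)*1296² = 266805 - (-1125)*1679616 = 266805 - 1*(-1889568000) = 266805 + 1889568000 = 1889834805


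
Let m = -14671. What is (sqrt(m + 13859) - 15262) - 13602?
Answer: -28864 + 2*I*sqrt(203) ≈ -28864.0 + 28.496*I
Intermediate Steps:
(sqrt(m + 13859) - 15262) - 13602 = (sqrt(-14671 + 13859) - 15262) - 13602 = (sqrt(-812) - 15262) - 13602 = (2*I*sqrt(203) - 15262) - 13602 = (-15262 + 2*I*sqrt(203)) - 13602 = -28864 + 2*I*sqrt(203)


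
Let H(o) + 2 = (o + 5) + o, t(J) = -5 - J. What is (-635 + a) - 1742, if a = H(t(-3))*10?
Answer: -2387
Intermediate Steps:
H(o) = 3 + 2*o (H(o) = -2 + ((o + 5) + o) = -2 + ((5 + o) + o) = -2 + (5 + 2*o) = 3 + 2*o)
a = -10 (a = (3 + 2*(-5 - 1*(-3)))*10 = (3 + 2*(-5 + 3))*10 = (3 + 2*(-2))*10 = (3 - 4)*10 = -1*10 = -10)
(-635 + a) - 1742 = (-635 - 10) - 1742 = -645 - 1742 = -2387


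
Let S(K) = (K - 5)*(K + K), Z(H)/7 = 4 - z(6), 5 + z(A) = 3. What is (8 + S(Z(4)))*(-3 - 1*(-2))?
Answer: -3116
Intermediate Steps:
z(A) = -2 (z(A) = -5 + 3 = -2)
Z(H) = 42 (Z(H) = 7*(4 - 1*(-2)) = 7*(4 + 2) = 7*6 = 42)
S(K) = 2*K*(-5 + K) (S(K) = (-5 + K)*(2*K) = 2*K*(-5 + K))
(8 + S(Z(4)))*(-3 - 1*(-2)) = (8 + 2*42*(-5 + 42))*(-3 - 1*(-2)) = (8 + 2*42*37)*(-3 + 2) = (8 + 3108)*(-1) = 3116*(-1) = -3116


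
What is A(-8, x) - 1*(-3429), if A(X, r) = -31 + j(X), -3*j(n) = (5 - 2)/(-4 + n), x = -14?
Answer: 40777/12 ≈ 3398.1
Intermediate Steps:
j(n) = -1/(-4 + n) (j(n) = -(5 - 2)/(3*(-4 + n)) = -1/(-4 + n))
A(X, r) = -31 - 1/(-4 + X)
A(-8, x) - 1*(-3429) = (123 - 31*(-8))/(-4 - 8) - 1*(-3429) = (123 + 248)/(-12) + 3429 = -1/12*371 + 3429 = -371/12 + 3429 = 40777/12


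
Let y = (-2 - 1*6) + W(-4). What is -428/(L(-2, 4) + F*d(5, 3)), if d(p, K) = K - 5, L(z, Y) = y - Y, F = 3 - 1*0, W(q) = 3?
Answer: 428/15 ≈ 28.533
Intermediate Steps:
F = 3 (F = 3 + 0 = 3)
y = -5 (y = (-2 - 1*6) + 3 = (-2 - 6) + 3 = -8 + 3 = -5)
L(z, Y) = -5 - Y
d(p, K) = -5 + K
-428/(L(-2, 4) + F*d(5, 3)) = -428/((-5 - 1*4) + 3*(-5 + 3)) = -428/((-5 - 4) + 3*(-2)) = -428/(-9 - 6) = -428/(-15) = -1/15*(-428) = 428/15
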